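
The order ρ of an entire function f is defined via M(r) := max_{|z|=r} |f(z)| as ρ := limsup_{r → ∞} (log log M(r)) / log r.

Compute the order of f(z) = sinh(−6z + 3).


sinh(w) is a linear combination of e^{iw} and e^{−iw} (or e^w, e^{−w} in the hyperbolic case), so |sinh(w)| ≤ e^{|w|}. With w = −6z + 3, |w| ≤ 6|z| + 3 = 6r + 3 on |z| = r, giving M(r) ≤ e^{6r + 3}, so ρ ≤ 1. On a suitable ray (z = it for sin/cos; z = t for sinh/cosh, t real → ∞), |sinh(−6z + 3)| grows like e^{6|t|}/2, so ρ ≥ 1. Hence ρ = 1.
Therefore ρ = 1.

Order ρ = 1.


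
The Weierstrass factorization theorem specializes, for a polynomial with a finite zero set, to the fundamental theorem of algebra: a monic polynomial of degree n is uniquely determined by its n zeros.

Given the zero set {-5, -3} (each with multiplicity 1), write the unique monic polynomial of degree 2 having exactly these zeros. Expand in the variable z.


The polynomial is p(z) = ∏_{α ∈ S} (z − α), where S = {-5, -3}.
Expanding the product yields: p(z) = z^2 + 8·z + 15.
The resulting polynomial has degree 2 and real coefficients as required.

p(z) = z^2 + 8·z + 15.


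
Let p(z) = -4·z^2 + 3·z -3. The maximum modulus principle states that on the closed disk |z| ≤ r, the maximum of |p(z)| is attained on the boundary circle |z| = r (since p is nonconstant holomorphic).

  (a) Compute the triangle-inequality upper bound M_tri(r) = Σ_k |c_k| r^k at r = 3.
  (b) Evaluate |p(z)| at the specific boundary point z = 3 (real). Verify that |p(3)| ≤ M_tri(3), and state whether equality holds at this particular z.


Coefficients: c_0 = -3, c_1 = 3, c_2 = -4. Radius r = 3.
Part (a). Triangle bound: M_tri(r) = Σ_k |c_k| r^k
  = |-3|·3^0 + |3|·3^1 + |-4|·3^2
  = 3 + 9 + 36 = 48.
This bounds M(r) := max_{|z|=r} |p(z)| from above; equality holds iff all terms c_k z^k can be made to align in phase at a single z on |z|=r.
Part (b). At z = 3 (real, on the circle |z| = r):
  p(3) = (-3)·3^0 + (3)·3^1 + (-4)·3^2 = -30.
  |p(3)| = 30.
Check: |p(3)| = 30 ≤ 48 = M_tri(3). ✓ Equality does not hold at z = 3 (the coefficients have mixed signs, so the terms do not all align in phase there).

M_tri(3) = 48; |p(3)| = 30; equality at z=3: no.


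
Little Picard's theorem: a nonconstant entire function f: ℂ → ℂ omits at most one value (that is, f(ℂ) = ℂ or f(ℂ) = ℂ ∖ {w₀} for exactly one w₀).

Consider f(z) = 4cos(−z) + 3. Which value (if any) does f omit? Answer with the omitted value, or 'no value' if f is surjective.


Little Picard bounds the complement of f(ℂ) to at most one point.
cos is entire and surjective onto ℂ: for every w ∈ ℂ, cos(ζ) = w has a solution ζ ∈ ℂ (e.g., via the complex inverse arccos). With ζ = −z this gives z = ζ/(-1). Then 4·cos(−z) takes every value in 4·ℂ = ℂ, and adding 3 is a bijection of ℂ. So f is surjective and omits no value. (Note: only on the real line is cos bounded by [−1, 1].)

Omitted value: no value.


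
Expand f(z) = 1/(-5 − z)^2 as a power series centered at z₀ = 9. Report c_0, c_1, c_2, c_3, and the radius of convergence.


Let w = z − z₀, so z = z₀ + w.
Then -5 − z = -5 − (z₀ + w) = (-5 − z₀) − w = -14 − w.
f(z) = 1/(-14 − w)^2 = (1/(-14)^2) · (1 − w/(-14))^{−2}.
By the binomial series (1−u)^{−2} = Σ_{n≥0} C(n+1, 1) u^n for |u|<1, with u = w/(-14):
  c_n = C(n+1, 1) / (-14)^(n+2).
  c_0 = 1/(-14)^2 = 1/196.
  c_1 = 2/(-14)^3 = -1/1372.
  c_2 = 3/(-14)^4 = 3/38416.
  c_3 = 4/(-14)^5 = -1/134456.
The series is valid for |w/d| < 1, i.e. |z − z₀| < |d|.
Radius of convergence: R = |-5 − z₀| = |-14| = 14 (distance from z₀ to the singularity z = -5).

c_0 = 1/196, c_1 = -1/1372, c_2 = 3/38416, c_3 = -1/134456; R = 14.


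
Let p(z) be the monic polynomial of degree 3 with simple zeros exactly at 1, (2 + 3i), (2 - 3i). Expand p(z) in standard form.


The polynomial is p(z) = ∏_{α ∈ S} (z − α), where S = {1, (2 + 3i), (2 - 3i)}.
Expanding the product yields: p(z) = z^3 -5·z^2 + 17·z -13.
Note conjugate pairs combine to real quadratics: (z − (2+3i))(z − (2−3i)) = z² − 4z + 13.
The resulting polynomial has degree 3 and real coefficients as required.

p(z) = z^3 -5·z^2 + 17·z -13.


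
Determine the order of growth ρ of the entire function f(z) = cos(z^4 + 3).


Write cos(w) = (e^{iw} ± e^{−iw})/(2 or 2i), so |cos(w)| ≤ e^{|w|}. With w = z^4 + 3, |w| ≤ 1r^4 + 3 on |z|=r, giving M(r) ≤ e^{1r^4 + 3} and ρ ≤ 4. For the lower bound, choose z on |z|=r with 1z^4 purely imaginary of modulus 1r^4; then |cos(z^4 + 3)| grows like e^{1r^4}/2, so ρ ≥ 4. Hence ρ = 4.
Therefore ρ = 4.

Order ρ = 4.


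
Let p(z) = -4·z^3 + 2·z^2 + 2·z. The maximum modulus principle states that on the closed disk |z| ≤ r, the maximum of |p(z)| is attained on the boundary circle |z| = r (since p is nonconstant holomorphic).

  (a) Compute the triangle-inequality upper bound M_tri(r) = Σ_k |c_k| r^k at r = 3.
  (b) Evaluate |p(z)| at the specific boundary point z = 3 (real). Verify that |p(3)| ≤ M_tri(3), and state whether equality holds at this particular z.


Coefficients: c_0 = 0, c_1 = 2, c_2 = 2, c_3 = -4. Radius r = 3.
Part (a). Triangle bound: M_tri(r) = Σ_k |c_k| r^k
  = |0|·3^0 + |2|·3^1 + |2|·3^2 + |-4|·3^3
  = 0 + 6 + 18 + 108 = 132.
This bounds M(r) := max_{|z|=r} |p(z)| from above; equality holds iff all terms c_k z^k can be made to align in phase at a single z on |z|=r.
Part (b). At z = 3 (real, on the circle |z| = r):
  p(3) = (0)·3^0 + (2)·3^1 + (2)·3^2 + (-4)·3^3 = -84.
  |p(3)| = 84.
Check: |p(3)| = 84 ≤ 132 = M_tri(3). ✓ Equality does not hold at z = 3 (the coefficients have mixed signs, so the terms do not all align in phase there).

M_tri(3) = 132; |p(3)| = 84; equality at z=3: no.


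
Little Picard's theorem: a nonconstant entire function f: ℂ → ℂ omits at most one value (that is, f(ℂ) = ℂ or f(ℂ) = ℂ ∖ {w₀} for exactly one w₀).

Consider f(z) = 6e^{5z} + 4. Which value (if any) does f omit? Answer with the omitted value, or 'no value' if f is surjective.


Little Picard bounds the complement of f(ℂ) to at most one point.
e^{5z} is never zero on ℂ, so 6·e^{5z} takes every value in ℂ ∖ {0}. Adding 4 shifts the range to ℂ ∖ {4}. Thus f omits exactly the value 4.

Omitted value: 4.


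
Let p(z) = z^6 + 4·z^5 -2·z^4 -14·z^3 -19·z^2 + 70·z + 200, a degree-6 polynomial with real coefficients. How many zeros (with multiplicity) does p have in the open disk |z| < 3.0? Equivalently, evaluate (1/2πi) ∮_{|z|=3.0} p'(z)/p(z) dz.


The zeros of p are: (-1 + 2i), (-1 - 2i), (2 + 1i), (2 - 1i), -2, -4.
Their magnitudes are: 2.236, 2.236, 2.236, 2.236, 2, 4.
Zeros with |z| < R = 3.0: (-1 + 2i), (-1 - 2i), (2 + 1i), (2 - 1i), -2.
Count = 5.
By the argument principle, (1/2πi) ∮_{|z|=R} p'(z)/p(z) dz equals exactly this count.

Number of zeros inside |z| < 3.0: 5.


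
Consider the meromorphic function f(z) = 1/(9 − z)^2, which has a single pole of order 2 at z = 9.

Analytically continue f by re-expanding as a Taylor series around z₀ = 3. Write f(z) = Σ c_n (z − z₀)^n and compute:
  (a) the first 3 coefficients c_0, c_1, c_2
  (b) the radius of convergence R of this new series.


Let w = z − z₀, so z = z₀ + w.
Then 9 − z = 9 − (z₀ + w) = (9 − z₀) − w = 6 − w.
f(z) = 1/(6 − w)^2 = (1/(6)^2) · (1 − w/(6))^{−2}.
By the binomial series (1−u)^{−2} = Σ_{n≥0} C(n+1, 1) u^n for |u|<1, with u = w/(6):
  c_n = C(n+1, 1) / (6)^(n+2).
  c_0 = 1/(6)^2 = 1/36.
  c_1 = 2/(6)^3 = 1/108.
  c_2 = 3/(6)^4 = 1/432.
The series is valid for |w/d| < 1, i.e. |z − z₀| < |d|.
Radius of convergence: R = |9 − z₀| = |6| = 6 (distance from z₀ to the singularity z = 9).

c_0 = 1/36, c_1 = 1/108, c_2 = 1/432; R = 6.


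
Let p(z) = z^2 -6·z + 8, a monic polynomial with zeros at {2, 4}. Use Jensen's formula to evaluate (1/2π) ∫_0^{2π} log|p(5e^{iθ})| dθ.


Zeros: 2, 4; r = 5.
Inside |z| < r: 2, 4. Outside (|z| ≥ r): ∅.
p(0) = 8, so log|p(0)| = log(8) = 2.0794.
Apply Jensen: I(r) = log|p(0)| + Σ_k log(r/|z_k|), summed over zeros inside |z| < r.
  log(r/|z_k|) for z_k = 2: log(5/2) = 0.9163
  log(r/|z_k|) for z_k = 4: log(5/4) = 0.2231
Sum over inside zeros: 1.1394.
I(r) = log|p(0)| + (inside sum) = 2.0794 + 1.1394 = 3.2189.
Closed form (all zeros inside, monic): I(r) = n·log(r) = 2·log(5) = 3.2189. ✓

I(r) ≈ 3.2189.


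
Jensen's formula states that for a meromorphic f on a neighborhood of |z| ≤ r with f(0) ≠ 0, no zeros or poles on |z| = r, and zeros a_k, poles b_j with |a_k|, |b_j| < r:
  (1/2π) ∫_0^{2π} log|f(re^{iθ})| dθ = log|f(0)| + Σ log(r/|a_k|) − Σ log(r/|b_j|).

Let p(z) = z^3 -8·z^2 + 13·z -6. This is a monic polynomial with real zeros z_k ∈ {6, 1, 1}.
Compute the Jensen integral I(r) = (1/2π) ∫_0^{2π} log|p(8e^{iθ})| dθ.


Zeros: 1, 1, 6; r = 8.
Inside |z| < r: 1, 1, 6. Outside (|z| ≥ r): ∅.
p(0) = -6, so log|p(0)| = log(6) = 1.7918.
Apply Jensen: I(r) = log|p(0)| + Σ_k log(r/|z_k|), summed over zeros inside |z| < r.
  log(r/|z_k|) for z_k = 6: log(8/6) = 0.2877
  log(r/|z_k|) for z_k = 1: log(8/1) = 2.0794
  log(r/|z_k|) for z_k = 1: log(8/1) = 2.0794
Sum over inside zeros: 4.4466.
I(r) = log|p(0)| + (inside sum) = 1.7918 + 4.4466 = 6.2383.
Closed form (all zeros inside, monic): I(r) = n·log(r) = 3·log(8) = 6.2383. ✓

I(r) ≈ 6.2383.


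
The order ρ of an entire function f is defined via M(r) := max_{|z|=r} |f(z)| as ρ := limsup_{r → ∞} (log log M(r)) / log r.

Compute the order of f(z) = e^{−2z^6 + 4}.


|e^{−2z^6 + 4}| = e^{Re(-2·z^6) + 4} ≤ e^{2|z|^6 + 4} = e^{2r^6 + 4} on |z| = r, so ρ ≤ 6. Choosing z on |z|=r so that -2·z^6 is real positive (always possible by picking arg z appropriately) gives |f(z)| = e^{2r^6 + 4}, matching the bound. The additive constant 4 does not affect log log M(r) ~ 6·log r. Hence ρ = 6.
Therefore ρ = 6.

Order ρ = 6.


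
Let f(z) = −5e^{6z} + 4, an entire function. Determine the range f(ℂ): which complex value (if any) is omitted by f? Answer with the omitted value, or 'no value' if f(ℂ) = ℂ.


Little Picard bounds the complement of f(ℂ) to at most one point.
e^{6z} is never zero on ℂ, so -5·e^{6z} takes every value in ℂ ∖ {0}. Adding 4 shifts the range to ℂ ∖ {4}. Thus f omits exactly the value 4.

Omitted value: 4.


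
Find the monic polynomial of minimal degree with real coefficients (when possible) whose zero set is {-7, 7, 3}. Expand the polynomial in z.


The polynomial is p(z) = ∏_{α ∈ S} (z − α), where S = {-7, 7, 3}.
Expanding the product yields: p(z) = z^3 -3·z^2 -49·z + 147.
The resulting polynomial has degree 3 and real coefficients as required.

p(z) = z^3 -3·z^2 -49·z + 147.


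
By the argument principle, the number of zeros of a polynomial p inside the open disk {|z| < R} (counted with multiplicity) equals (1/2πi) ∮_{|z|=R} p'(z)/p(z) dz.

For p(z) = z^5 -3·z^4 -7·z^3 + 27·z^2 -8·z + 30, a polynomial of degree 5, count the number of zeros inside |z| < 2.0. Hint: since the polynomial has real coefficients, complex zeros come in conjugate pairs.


The zeros of p are: (3 + 1i), (3 - 1i), (0 + 1i), (0 - 1i), -3.
Their magnitudes are: 3.162, 3.162, 1, 1, 3.
Zeros with |z| < R = 2.0: (0 + 1i), (0 - 1i).
Count = 2.
By the argument principle, (1/2πi) ∮_{|z|=R} p'(z)/p(z) dz equals exactly this count.

Number of zeros inside |z| < 2.0: 2.


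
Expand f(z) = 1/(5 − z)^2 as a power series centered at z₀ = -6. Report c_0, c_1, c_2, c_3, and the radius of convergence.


Let w = z − z₀, so z = z₀ + w.
Then 5 − z = 5 − (z₀ + w) = (5 − z₀) − w = 11 − w.
f(z) = 1/(11 − w)^2 = (1/(11)^2) · (1 − w/(11))^{−2}.
By the binomial series (1−u)^{−2} = Σ_{n≥0} C(n+1, 1) u^n for |u|<1, with u = w/(11):
  c_n = C(n+1, 1) / (11)^(n+2).
  c_0 = 1/(11)^2 = 1/121.
  c_1 = 2/(11)^3 = 2/1331.
  c_2 = 3/(11)^4 = 3/14641.
  c_3 = 4/(11)^5 = 4/161051.
The series is valid for |w/d| < 1, i.e. |z − z₀| < |d|.
Radius of convergence: R = |5 − z₀| = |11| = 11 (distance from z₀ to the singularity z = 5).

c_0 = 1/121, c_1 = 2/1331, c_2 = 3/14641, c_3 = 4/161051; R = 11.


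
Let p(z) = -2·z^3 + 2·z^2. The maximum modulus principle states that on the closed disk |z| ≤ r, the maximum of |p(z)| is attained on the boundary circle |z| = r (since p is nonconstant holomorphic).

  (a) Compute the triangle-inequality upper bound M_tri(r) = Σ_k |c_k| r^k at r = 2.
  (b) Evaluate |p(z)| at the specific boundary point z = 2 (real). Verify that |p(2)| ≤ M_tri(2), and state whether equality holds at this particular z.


Coefficients: c_0 = 0, c_1 = 0, c_2 = 2, c_3 = -2. Radius r = 2.
Part (a). Triangle bound: M_tri(r) = Σ_k |c_k| r^k
  = |0|·2^0 + |0|·2^1 + |2|·2^2 + |-2|·2^3
  = 0 + 0 + 8 + 16 = 24.
This bounds M(r) := max_{|z|=r} |p(z)| from above; equality holds iff all terms c_k z^k can be made to align in phase at a single z on |z|=r.
Part (b). At z = 2 (real, on the circle |z| = r):
  p(2) = (0)·2^0 + (0)·2^1 + (2)·2^2 + (-2)·2^3 = -8.
  |p(2)| = 8.
Check: |p(2)| = 8 ≤ 24 = M_tri(2). ✓ Equality does not hold at z = 2 (the coefficients have mixed signs, so the terms do not all align in phase there).

M_tri(2) = 24; |p(2)| = 8; equality at z=2: no.


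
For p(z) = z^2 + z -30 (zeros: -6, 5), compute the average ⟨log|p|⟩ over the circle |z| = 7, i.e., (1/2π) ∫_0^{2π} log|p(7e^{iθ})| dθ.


Zeros: -6, 5; r = 7.
Inside |z| < r: -6, 5. Outside (|z| ≥ r): ∅.
p(0) = -30, so log|p(0)| = log(30) = 3.4012.
Apply Jensen: I(r) = log|p(0)| + Σ_k log(r/|z_k|), summed over zeros inside |z| < r.
  log(r/|z_k|) for z_k = -6: log(7/6) = 0.1542
  log(r/|z_k|) for z_k = 5: log(7/5) = 0.3365
Sum over inside zeros: 0.4906.
I(r) = log|p(0)| + (inside sum) = 3.4012 + 0.4906 = 3.8918.
Closed form (all zeros inside, monic): I(r) = n·log(r) = 2·log(7) = 3.8918. ✓

I(r) ≈ 3.8918.


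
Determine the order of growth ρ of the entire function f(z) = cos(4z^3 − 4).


Write cos(w) = (e^{iw} ± e^{−iw})/(2 or 2i), so |cos(w)| ≤ e^{|w|}. With w = 4z^3 − 4, |w| ≤ 4r^3 + 4 on |z|=r, giving M(r) ≤ e^{4r^3 + 4} and ρ ≤ 3. For the lower bound, choose z on |z|=r with 4z^3 purely imaginary of modulus 4r^3; then |cos(4z^3 − 4)| grows like e^{4r^3}/2, so ρ ≥ 3. Hence ρ = 3.
Therefore ρ = 3.

Order ρ = 3.


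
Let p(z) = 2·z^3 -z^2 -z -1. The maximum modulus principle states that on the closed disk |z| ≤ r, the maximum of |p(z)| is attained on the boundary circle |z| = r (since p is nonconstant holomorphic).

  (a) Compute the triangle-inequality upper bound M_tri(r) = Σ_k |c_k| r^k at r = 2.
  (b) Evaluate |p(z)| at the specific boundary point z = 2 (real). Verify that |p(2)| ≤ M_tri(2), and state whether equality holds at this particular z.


Coefficients: c_0 = -1, c_1 = -1, c_2 = -1, c_3 = 2. Radius r = 2.
Part (a). Triangle bound: M_tri(r) = Σ_k |c_k| r^k
  = |-1|·2^0 + |-1|·2^1 + |-1|·2^2 + |2|·2^3
  = 1 + 2 + 4 + 16 = 23.
This bounds M(r) := max_{|z|=r} |p(z)| from above; equality holds iff all terms c_k z^k can be made to align in phase at a single z on |z|=r.
Part (b). At z = 2 (real, on the circle |z| = r):
  p(2) = (-1)·2^0 + (-1)·2^1 + (-1)·2^2 + (2)·2^3 = 9.
  |p(2)| = 9.
Check: |p(2)| = 9 ≤ 23 = M_tri(2). ✓ Equality does not hold at z = 2 (the coefficients have mixed signs, so the terms do not all align in phase there).

M_tri(2) = 23; |p(2)| = 9; equality at z=2: no.


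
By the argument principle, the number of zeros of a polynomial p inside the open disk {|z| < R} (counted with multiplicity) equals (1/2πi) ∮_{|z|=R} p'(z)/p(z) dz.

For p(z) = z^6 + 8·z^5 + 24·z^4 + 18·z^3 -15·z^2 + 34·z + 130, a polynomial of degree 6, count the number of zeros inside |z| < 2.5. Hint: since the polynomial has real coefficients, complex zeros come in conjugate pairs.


The zeros of p are: (-2 + 1i), (-2 - 1i), (1 + 1i), (1 - 1i), (-3 + 2i), (-3 - 2i).
Their magnitudes are: 2.236, 2.236, 1.414, 1.414, 3.606, 3.606.
Zeros with |z| < R = 2.5: (-2 + 1i), (-2 - 1i), (1 + 1i), (1 - 1i).
Count = 4.
By the argument principle, (1/2πi) ∮_{|z|=R} p'(z)/p(z) dz equals exactly this count.

Number of zeros inside |z| < 2.5: 4.


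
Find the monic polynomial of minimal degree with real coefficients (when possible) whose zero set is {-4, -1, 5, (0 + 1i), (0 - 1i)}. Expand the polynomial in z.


The polynomial is p(z) = ∏_{α ∈ S} (z − α), where S = {-4, -1, 5, (0 + 1i), (0 - 1i)}.
Expanding the product yields: p(z) = z^5 -20·z^3 -20·z^2 -21·z -20.
Note conjugate pairs combine to real quadratics: (z − (0+1i))(z − (0−1i)) = z² + 1.
The resulting polynomial has degree 5 and real coefficients as required.

p(z) = z^5 -20·z^3 -20·z^2 -21·z -20.


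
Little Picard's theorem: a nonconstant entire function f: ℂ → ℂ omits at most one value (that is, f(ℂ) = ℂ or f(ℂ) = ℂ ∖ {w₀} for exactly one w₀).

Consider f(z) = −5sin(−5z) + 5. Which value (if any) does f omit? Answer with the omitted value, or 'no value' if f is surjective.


Little Picard bounds the complement of f(ℂ) to at most one point.
sin is entire and surjective onto ℂ: for every w ∈ ℂ, sin(ζ) = w has a solution ζ ∈ ℂ (e.g., via the complex inverse arcsin). With ζ = −5z this gives z = ζ/(-5). Then -5·sin(−5z) takes every value in -5·ℂ = ℂ, and adding 5 is a bijection of ℂ. So f is surjective and omits no value. (Note: only on the real line is sin bounded by [−1, 1].)

Omitted value: no value.


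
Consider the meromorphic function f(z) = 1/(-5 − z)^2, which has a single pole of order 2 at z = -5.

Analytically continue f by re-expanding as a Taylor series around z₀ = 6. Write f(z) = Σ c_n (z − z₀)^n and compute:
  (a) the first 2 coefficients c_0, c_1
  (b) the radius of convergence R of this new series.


Let w = z − z₀, so z = z₀ + w.
Then -5 − z = -5 − (z₀ + w) = (-5 − z₀) − w = -11 − w.
f(z) = 1/(-11 − w)^2 = (1/(-11)^2) · (1 − w/(-11))^{−2}.
By the binomial series (1−u)^{−2} = Σ_{n≥0} C(n+1, 1) u^n for |u|<1, with u = w/(-11):
  c_n = C(n+1, 1) / (-11)^(n+2).
  c_0 = 1/(-11)^2 = 1/121.
  c_1 = 2/(-11)^3 = -2/1331.
The series is valid for |w/d| < 1, i.e. |z − z₀| < |d|.
Radius of convergence: R = |-5 − z₀| = |-11| = 11 (distance from z₀ to the singularity z = -5).

c_0 = 1/121, c_1 = -2/1331; R = 11.


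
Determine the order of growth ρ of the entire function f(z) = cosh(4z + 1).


cosh(w) is a linear combination of e^{iw} and e^{−iw} (or e^w, e^{−w} in the hyperbolic case), so |cosh(w)| ≤ e^{|w|}. With w = 4z + 1, |w| ≤ 4|z| + 1 = 4r + 1 on |z| = r, giving M(r) ≤ e^{4r + 1}, so ρ ≤ 1. On a suitable ray (z = it for sin/cos; z = t for sinh/cosh, t real → ∞), |cosh(4z + 1)| grows like e^{4|t|}/2, so ρ ≥ 1. Hence ρ = 1.
Therefore ρ = 1.

Order ρ = 1.


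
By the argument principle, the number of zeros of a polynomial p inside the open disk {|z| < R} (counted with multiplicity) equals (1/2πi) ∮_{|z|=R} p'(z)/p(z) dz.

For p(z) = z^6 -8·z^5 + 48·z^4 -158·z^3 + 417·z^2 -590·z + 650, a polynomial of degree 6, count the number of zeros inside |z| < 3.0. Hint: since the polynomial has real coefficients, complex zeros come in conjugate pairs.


The zeros of p are: (1 + 2i), (1 - 2i), (2 + 3i), (2 - 3i), (1 + 3i), (1 - 3i).
Their magnitudes are: 2.236, 2.236, 3.606, 3.606, 3.162, 3.162.
Zeros with |z| < R = 3.0: (1 + 2i), (1 - 2i).
Count = 2.
By the argument principle, (1/2πi) ∮_{|z|=R} p'(z)/p(z) dz equals exactly this count.

Number of zeros inside |z| < 3.0: 2.


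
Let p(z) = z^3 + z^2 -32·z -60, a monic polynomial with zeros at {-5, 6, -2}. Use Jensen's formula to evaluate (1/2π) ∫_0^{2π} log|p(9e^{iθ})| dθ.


Zeros: -5, -2, 6; r = 9.
Inside |z| < r: -5, -2, 6. Outside (|z| ≥ r): ∅.
p(0) = -60, so log|p(0)| = log(60) = 4.0943.
Apply Jensen: I(r) = log|p(0)| + Σ_k log(r/|z_k|), summed over zeros inside |z| < r.
  log(r/|z_k|) for z_k = -5: log(9/5) = 0.5878
  log(r/|z_k|) for z_k = 6: log(9/6) = 0.4055
  log(r/|z_k|) for z_k = -2: log(9/2) = 1.5041
Sum over inside zeros: 2.4973.
I(r) = log|p(0)| + (inside sum) = 4.0943 + 2.4973 = 6.5917.
Closed form (all zeros inside, monic): I(r) = n·log(r) = 3·log(9) = 6.5917. ✓

I(r) ≈ 6.5917.


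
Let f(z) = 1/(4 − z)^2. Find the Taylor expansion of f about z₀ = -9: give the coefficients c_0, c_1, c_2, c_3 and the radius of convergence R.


Let w = z − z₀, so z = z₀ + w.
Then 4 − z = 4 − (z₀ + w) = (4 − z₀) − w = 13 − w.
f(z) = 1/(13 − w)^2 = (1/(13)^2) · (1 − w/(13))^{−2}.
By the binomial series (1−u)^{−2} = Σ_{n≥0} C(n+1, 1) u^n for |u|<1, with u = w/(13):
  c_n = C(n+1, 1) / (13)^(n+2).
  c_0 = 1/(13)^2 = 1/169.
  c_1 = 2/(13)^3 = 2/2197.
  c_2 = 3/(13)^4 = 3/28561.
  c_3 = 4/(13)^5 = 4/371293.
The series is valid for |w/d| < 1, i.e. |z − z₀| < |d|.
Radius of convergence: R = |4 − z₀| = |13| = 13 (distance from z₀ to the singularity z = 4).

c_0 = 1/169, c_1 = 2/2197, c_2 = 3/28561, c_3 = 4/371293; R = 13.


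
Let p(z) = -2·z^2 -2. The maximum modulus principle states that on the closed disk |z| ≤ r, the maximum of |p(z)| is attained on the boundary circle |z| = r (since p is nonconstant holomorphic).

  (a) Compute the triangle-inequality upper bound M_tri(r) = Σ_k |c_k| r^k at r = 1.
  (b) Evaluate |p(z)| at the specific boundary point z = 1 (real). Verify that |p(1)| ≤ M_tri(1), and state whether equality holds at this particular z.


Coefficients: c_0 = -2, c_1 = 0, c_2 = -2. Radius r = 1.
Part (a). Triangle bound: M_tri(r) = Σ_k |c_k| r^k
  = |-2|·1^0 + |0|·1^1 + |-2|·1^2
  = 2 + 0 + 2 = 4.
This bounds M(r) := max_{|z|=r} |p(z)| from above; equality holds iff all terms c_k z^k can be made to align in phase at a single z on |z|=r.
Part (b). At z = 1 (real, on the circle |z| = r):
  p(1) = (-2)·1^0 + (0)·1^1 + (-2)·1^2 = -4.
  |p(1)| = 4.
Since all nonzero coefficients share the same sign, |p(1)| = 4 = M_tri(1); the triangle bound is attained at z = 1, so in fact M(r) = 4.

M_tri(1) = 4; |p(1)| = 4; equality at z=1: yes.


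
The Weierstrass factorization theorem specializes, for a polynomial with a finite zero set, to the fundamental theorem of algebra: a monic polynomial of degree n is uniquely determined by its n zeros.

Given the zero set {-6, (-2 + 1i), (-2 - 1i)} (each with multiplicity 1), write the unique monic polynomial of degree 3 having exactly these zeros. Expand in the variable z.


The polynomial is p(z) = ∏_{α ∈ S} (z − α), where S = {-6, (-2 + 1i), (-2 - 1i)}.
Expanding the product yields: p(z) = z^3 + 10·z^2 + 29·z + 30.
Note conjugate pairs combine to real quadratics: (z − (-2+1i))(z − (-2−1i)) = z² + 4z + 5.
The resulting polynomial has degree 3 and real coefficients as required.

p(z) = z^3 + 10·z^2 + 29·z + 30.


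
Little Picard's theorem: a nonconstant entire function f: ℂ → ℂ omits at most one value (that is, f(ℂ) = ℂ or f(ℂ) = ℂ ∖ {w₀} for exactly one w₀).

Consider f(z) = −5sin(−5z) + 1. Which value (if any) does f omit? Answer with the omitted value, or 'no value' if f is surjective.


Little Picard bounds the complement of f(ℂ) to at most one point.
sin is entire and surjective onto ℂ: for every w ∈ ℂ, sin(ζ) = w has a solution ζ ∈ ℂ (e.g., via the complex inverse arcsin). With ζ = −5z this gives z = ζ/(-5). Then -5·sin(−5z) takes every value in -5·ℂ = ℂ, and adding 1 is a bijection of ℂ. So f is surjective and omits no value. (Note: only on the real line is sin bounded by [−1, 1].)

Omitted value: no value.


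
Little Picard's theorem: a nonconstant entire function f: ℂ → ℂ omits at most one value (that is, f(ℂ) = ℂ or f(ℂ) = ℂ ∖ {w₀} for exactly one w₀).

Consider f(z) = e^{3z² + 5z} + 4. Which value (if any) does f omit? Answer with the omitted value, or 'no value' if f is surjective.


Little Picard bounds the complement of f(ℂ) to at most one point.
The exponent g(z) = 3z² + 5z is a nonconstant polynomial, hence surjective onto ℂ. So e^{g(z)} takes every value in {e^w : w ∈ ℂ} = ℂ ∖ {0}. Adding 4 shifts the range to ℂ ∖ {4}. f omits exactly 4.

Omitted value: 4.


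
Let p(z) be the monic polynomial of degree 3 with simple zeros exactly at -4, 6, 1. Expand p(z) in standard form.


The polynomial is p(z) = ∏_{α ∈ S} (z − α), where S = {-4, 6, 1}.
Expanding the product yields: p(z) = z^3 -3·z^2 -22·z + 24.
The resulting polynomial has degree 3 and real coefficients as required.

p(z) = z^3 -3·z^2 -22·z + 24.


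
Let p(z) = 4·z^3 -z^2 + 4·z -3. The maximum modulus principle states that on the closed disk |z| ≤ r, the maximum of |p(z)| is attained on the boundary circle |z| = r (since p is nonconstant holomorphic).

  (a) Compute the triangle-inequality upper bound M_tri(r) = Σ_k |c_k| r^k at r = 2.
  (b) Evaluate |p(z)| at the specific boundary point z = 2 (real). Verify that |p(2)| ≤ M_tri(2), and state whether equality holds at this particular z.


Coefficients: c_0 = -3, c_1 = 4, c_2 = -1, c_3 = 4. Radius r = 2.
Part (a). Triangle bound: M_tri(r) = Σ_k |c_k| r^k
  = |-3|·2^0 + |4|·2^1 + |-1|·2^2 + |4|·2^3
  = 3 + 8 + 4 + 32 = 47.
This bounds M(r) := max_{|z|=r} |p(z)| from above; equality holds iff all terms c_k z^k can be made to align in phase at a single z on |z|=r.
Part (b). At z = 2 (real, on the circle |z| = r):
  p(2) = (-3)·2^0 + (4)·2^1 + (-1)·2^2 + (4)·2^3 = 33.
  |p(2)| = 33.
Check: |p(2)| = 33 ≤ 47 = M_tri(2). ✓ Equality does not hold at z = 2 (the coefficients have mixed signs, so the terms do not all align in phase there).

M_tri(2) = 47; |p(2)| = 33; equality at z=2: no.


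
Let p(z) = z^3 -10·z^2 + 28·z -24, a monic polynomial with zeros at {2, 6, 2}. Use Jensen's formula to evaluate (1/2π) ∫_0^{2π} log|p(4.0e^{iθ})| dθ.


Zeros: 2, 2, 6; r = 4.0.
Inside |z| < r: 2, 2. Outside (|z| ≥ r): 6.
p(0) = -24, so log|p(0)| = log(24) = 3.1781.
Apply Jensen: I(r) = log|p(0)| + Σ_k log(r/|z_k|), summed over zeros inside |z| < r.
  log(r/|z_k|) for z_k = 2: log(4.0/2) = 0.6931
  log(r/|z_k|) for z_k = 2: log(4.0/2) = 0.6931
  Outside zeros (6) contribute nothing to the Jensen sum.
Sum over inside zeros: 1.3863.
I(r) = log|p(0)| + (inside sum) = 3.1781 + 1.3863 = 4.5643.
Note: since some zeros are outside |z| ≤ r, the simplified n·log(r) form does NOT apply — only the inside zeros contribute.

I(r) ≈ 4.5643.


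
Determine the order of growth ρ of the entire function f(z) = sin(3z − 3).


sin(w) is a linear combination of e^{iw} and e^{−iw} (or e^w, e^{−w} in the hyperbolic case), so |sin(w)| ≤ e^{|w|}. With w = 3z − 3, |w| ≤ 3|z| + 3 = 3r + 3 on |z| = r, giving M(r) ≤ e^{3r + 3}, so ρ ≤ 1. On a suitable ray (z = it for sin/cos; z = t for sinh/cosh, t real → ∞), |sin(3z − 3)| grows like e^{3|t|}/2, so ρ ≥ 1. Hence ρ = 1.
Therefore ρ = 1.

Order ρ = 1.


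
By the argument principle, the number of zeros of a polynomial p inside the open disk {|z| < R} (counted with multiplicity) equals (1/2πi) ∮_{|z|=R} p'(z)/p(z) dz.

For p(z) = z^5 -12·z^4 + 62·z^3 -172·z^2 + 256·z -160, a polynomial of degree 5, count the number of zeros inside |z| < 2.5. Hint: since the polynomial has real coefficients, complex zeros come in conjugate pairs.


The zeros of p are: 2, (3 + 1i), (3 - 1i), (2 + 2i), (2 - 2i).
Their magnitudes are: 2, 3.162, 3.162, 2.828, 2.828.
Zeros with |z| < R = 2.5: 2.
Count = 1.
By the argument principle, (1/2πi) ∮_{|z|=R} p'(z)/p(z) dz equals exactly this count.

Number of zeros inside |z| < 2.5: 1.


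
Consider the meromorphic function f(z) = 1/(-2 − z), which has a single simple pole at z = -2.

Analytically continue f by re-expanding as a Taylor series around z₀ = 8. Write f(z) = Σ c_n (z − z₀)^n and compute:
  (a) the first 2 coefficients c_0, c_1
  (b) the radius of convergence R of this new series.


Let w = z − z₀, so z = z₀ + w.
Then -2 − z = -2 − (z₀ + w) = (-2 − z₀) − w = -10 − w.
f(z) = 1/(-10 − w) = (1/(-10)) · 1/(1 − w/(-10)) = Σ_{n≥0} w^n / (-10)^(n+1).
So c_n = 1/(-10)^(n+1):
  c_0 = 1/(-10)^1 = -1/10.
  c_1 = 1/(-10)^2 = 1/100.
The series is valid for |w/d| < 1, i.e. |z − z₀| < |d|.
Radius of convergence: R = |-2 − z₀| = |-10| = 10 (distance from z₀ to the singularity z = -2).

c_0 = -1/10, c_1 = 1/100; R = 10.


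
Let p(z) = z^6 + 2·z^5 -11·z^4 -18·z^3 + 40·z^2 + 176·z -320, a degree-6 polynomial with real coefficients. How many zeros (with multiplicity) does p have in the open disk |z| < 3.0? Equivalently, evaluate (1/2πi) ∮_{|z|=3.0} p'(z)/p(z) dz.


The zeros of p are: 2, (-2 + 2i), (-2 - 2i), -4, (2 + 1i), (2 - 1i).
Their magnitudes are: 2, 2.828, 2.828, 4, 2.236, 2.236.
Zeros with |z| < R = 3.0: 2, (-2 + 2i), (-2 - 2i), (2 + 1i), (2 - 1i).
Count = 5.
By the argument principle, (1/2πi) ∮_{|z|=R} p'(z)/p(z) dz equals exactly this count.

Number of zeros inside |z| < 3.0: 5.


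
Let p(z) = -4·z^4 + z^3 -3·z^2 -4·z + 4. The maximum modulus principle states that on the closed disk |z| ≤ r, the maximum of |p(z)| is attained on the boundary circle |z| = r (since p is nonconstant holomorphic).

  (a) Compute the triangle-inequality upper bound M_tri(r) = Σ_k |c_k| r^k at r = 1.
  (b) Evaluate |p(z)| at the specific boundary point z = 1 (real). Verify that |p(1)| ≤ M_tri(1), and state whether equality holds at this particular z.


Coefficients: c_0 = 4, c_1 = -4, c_2 = -3, c_3 = 1, c_4 = -4. Radius r = 1.
Part (a). Triangle bound: M_tri(r) = Σ_k |c_k| r^k
  = |4|·1^0 + |-4|·1^1 + |-3|·1^2 + |1|·1^3 + |-4|·1^4
  = 4 + 4 + 3 + 1 + 4 = 16.
This bounds M(r) := max_{|z|=r} |p(z)| from above; equality holds iff all terms c_k z^k can be made to align in phase at a single z on |z|=r.
Part (b). At z = 1 (real, on the circle |z| = r):
  p(1) = (4)·1^0 + (-4)·1^1 + (-3)·1^2 + (1)·1^3 + (-4)·1^4 = -6.
  |p(1)| = 6.
Check: |p(1)| = 6 ≤ 16 = M_tri(1). ✓ Equality does not hold at z = 1 (the coefficients have mixed signs, so the terms do not all align in phase there).

M_tri(1) = 16; |p(1)| = 6; equality at z=1: no.


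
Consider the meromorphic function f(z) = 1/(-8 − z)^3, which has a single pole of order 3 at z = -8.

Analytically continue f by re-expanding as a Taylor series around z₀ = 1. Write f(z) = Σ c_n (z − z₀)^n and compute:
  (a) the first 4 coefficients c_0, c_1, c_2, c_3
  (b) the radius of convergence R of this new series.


Let w = z − z₀, so z = z₀ + w.
Then -8 − z = -8 − (z₀ + w) = (-8 − z₀) − w = -9 − w.
f(z) = 1/(-9 − w)^3 = (1/(-9)^3) · (1 − w/(-9))^{−3}.
By the binomial series (1−u)^{−3} = Σ_{n≥0} C(n+2, 2) u^n for |u|<1, with u = w/(-9):
  c_n = C(n+2, 2) / (-9)^(n+3).
  c_0 = 1/(-9)^3 = -1/729.
  c_1 = 3/(-9)^4 = 1/2187.
  c_2 = 6/(-9)^5 = -2/19683.
  c_3 = 10/(-9)^6 = 10/531441.
The series is valid for |w/d| < 1, i.e. |z − z₀| < |d|.
Radius of convergence: R = |-8 − z₀| = |-9| = 9 (distance from z₀ to the singularity z = -8).

c_0 = -1/729, c_1 = 1/2187, c_2 = -2/19683, c_3 = 10/531441; R = 9.


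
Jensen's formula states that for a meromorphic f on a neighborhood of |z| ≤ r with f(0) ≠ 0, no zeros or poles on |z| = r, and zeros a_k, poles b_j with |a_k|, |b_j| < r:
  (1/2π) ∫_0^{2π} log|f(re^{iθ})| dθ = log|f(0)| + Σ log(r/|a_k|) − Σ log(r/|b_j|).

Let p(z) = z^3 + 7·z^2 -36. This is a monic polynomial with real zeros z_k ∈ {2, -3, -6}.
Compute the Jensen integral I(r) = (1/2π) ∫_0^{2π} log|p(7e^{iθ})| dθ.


Zeros: -6, -3, 2; r = 7.
Inside |z| < r: -6, -3, 2. Outside (|z| ≥ r): ∅.
p(0) = -36, so log|p(0)| = log(36) = 3.5835.
Apply Jensen: I(r) = log|p(0)| + Σ_k log(r/|z_k|), summed over zeros inside |z| < r.
  log(r/|z_k|) for z_k = 2: log(7/2) = 1.2528
  log(r/|z_k|) for z_k = -3: log(7/3) = 0.8473
  log(r/|z_k|) for z_k = -6: log(7/6) = 0.1542
Sum over inside zeros: 2.2542.
I(r) = log|p(0)| + (inside sum) = 3.5835 + 2.2542 = 5.8377.
Closed form (all zeros inside, monic): I(r) = n·log(r) = 3·log(7) = 5.8377. ✓

I(r) ≈ 5.8377.


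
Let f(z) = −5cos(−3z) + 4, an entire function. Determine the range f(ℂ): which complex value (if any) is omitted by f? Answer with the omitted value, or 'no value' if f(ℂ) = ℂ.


Little Picard bounds the complement of f(ℂ) to at most one point.
cos is entire and surjective onto ℂ: for every w ∈ ℂ, cos(ζ) = w has a solution ζ ∈ ℂ (e.g., via the complex inverse arccos). With ζ = −3z this gives z = ζ/(-3). Then -5·cos(−3z) takes every value in -5·ℂ = ℂ, and adding 4 is a bijection of ℂ. So f is surjective and omits no value. (Note: only on the real line is cos bounded by [−1, 1].)

Omitted value: no value.


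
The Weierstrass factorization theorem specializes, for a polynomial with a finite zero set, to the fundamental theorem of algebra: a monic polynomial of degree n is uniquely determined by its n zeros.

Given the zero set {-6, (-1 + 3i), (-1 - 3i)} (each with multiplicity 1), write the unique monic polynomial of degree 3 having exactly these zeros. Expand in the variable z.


The polynomial is p(z) = ∏_{α ∈ S} (z − α), where S = {-6, (-1 + 3i), (-1 - 3i)}.
Expanding the product yields: p(z) = z^3 + 8·z^2 + 22·z + 60.
Note conjugate pairs combine to real quadratics: (z − (-1+3i))(z − (-1−3i)) = z² + 2z + 10.
The resulting polynomial has degree 3 and real coefficients as required.

p(z) = z^3 + 8·z^2 + 22·z + 60.


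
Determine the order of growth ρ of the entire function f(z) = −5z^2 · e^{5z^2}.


M(r) = max_{|z|=r} |-5|·|z|^2·|e^{5z^2}| = 5·r^2 · e^{5r^2} (the factors attain their maxima compatibly on |z|=r). Then log M(r) = log 5 + 2·log r + 5r^2, dominated by the last term, so log log M(r) ~ 2·log r. The polynomial factor -5z^2 contributes only a log r term and does not affect the order. ρ = 2.
Therefore ρ = 2.

Order ρ = 2.


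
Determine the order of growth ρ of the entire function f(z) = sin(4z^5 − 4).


Write sin(w) = (e^{iw} ± e^{−iw})/(2 or 2i), so |sin(w)| ≤ e^{|w|}. With w = 4z^5 − 4, |w| ≤ 4r^5 + 4 on |z|=r, giving M(r) ≤ e^{4r^5 + 4} and ρ ≤ 5. For the lower bound, choose z on |z|=r with 4z^5 purely imaginary of modulus 4r^5; then |sin(4z^5 − 4)| grows like e^{4r^5}/2, so ρ ≥ 5. Hence ρ = 5.
Therefore ρ = 5.

Order ρ = 5.


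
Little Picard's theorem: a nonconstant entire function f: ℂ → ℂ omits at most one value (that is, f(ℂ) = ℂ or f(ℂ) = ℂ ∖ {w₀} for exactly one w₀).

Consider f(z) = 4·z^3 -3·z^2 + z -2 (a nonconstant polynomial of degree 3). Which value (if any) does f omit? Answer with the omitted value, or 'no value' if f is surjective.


Little Picard bounds the complement of f(ℂ) to at most one point.
For every w ∈ ℂ, the equation p(z) − w = 0 is a nonconstant polynomial in z and hence has at least one root by the fundamental theorem of algebra. So p is surjective onto ℂ, omitting no value.

Omitted value: no value.


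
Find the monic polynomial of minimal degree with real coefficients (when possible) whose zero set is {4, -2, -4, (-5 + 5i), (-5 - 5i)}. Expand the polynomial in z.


The polynomial is p(z) = ∏_{α ∈ S} (z − α), where S = {4, -2, -4, (-5 + 5i), (-5 - 5i)}.
Expanding the product yields: p(z) = z^5 + 12·z^4 + 54·z^3 -92·z^2 -1120·z -1600.
Note conjugate pairs combine to real quadratics: (z − (-5+5i))(z − (-5−5i)) = z² + 10z + 50.
The resulting polynomial has degree 5 and real coefficients as required.

p(z) = z^5 + 12·z^4 + 54·z^3 -92·z^2 -1120·z -1600.


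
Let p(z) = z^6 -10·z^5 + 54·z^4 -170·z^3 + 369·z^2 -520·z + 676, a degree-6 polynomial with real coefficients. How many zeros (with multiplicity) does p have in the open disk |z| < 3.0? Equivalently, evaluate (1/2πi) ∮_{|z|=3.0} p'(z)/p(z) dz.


The zeros of p are: (0 + 2i), (0 - 2i), (2 + 3i), (2 - 3i), (3 + 2i), (3 - 2i).
Their magnitudes are: 2, 2, 3.606, 3.606, 3.606, 3.606.
Zeros with |z| < R = 3.0: (0 + 2i), (0 - 2i).
Count = 2.
By the argument principle, (1/2πi) ∮_{|z|=R} p'(z)/p(z) dz equals exactly this count.

Number of zeros inside |z| < 3.0: 2.


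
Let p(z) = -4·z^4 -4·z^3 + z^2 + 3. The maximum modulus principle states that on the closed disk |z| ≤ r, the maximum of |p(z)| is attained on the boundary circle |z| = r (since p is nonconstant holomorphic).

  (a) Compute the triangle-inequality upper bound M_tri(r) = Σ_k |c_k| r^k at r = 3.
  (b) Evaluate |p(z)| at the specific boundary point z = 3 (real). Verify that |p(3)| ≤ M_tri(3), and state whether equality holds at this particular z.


Coefficients: c_0 = 3, c_1 = 0, c_2 = 1, c_3 = -4, c_4 = -4. Radius r = 3.
Part (a). Triangle bound: M_tri(r) = Σ_k |c_k| r^k
  = |3|·3^0 + |0|·3^1 + |1|·3^2 + |-4|·3^3 + |-4|·3^4
  = 3 + 0 + 9 + 108 + 324 = 444.
This bounds M(r) := max_{|z|=r} |p(z)| from above; equality holds iff all terms c_k z^k can be made to align in phase at a single z on |z|=r.
Part (b). At z = 3 (real, on the circle |z| = r):
  p(3) = (3)·3^0 + (0)·3^1 + (1)·3^2 + (-4)·3^3 + (-4)·3^4 = -420.
  |p(3)| = 420.
Check: |p(3)| = 420 ≤ 444 = M_tri(3). ✓ Equality does not hold at z = 3 (the coefficients have mixed signs, so the terms do not all align in phase there).

M_tri(3) = 444; |p(3)| = 420; equality at z=3: no.


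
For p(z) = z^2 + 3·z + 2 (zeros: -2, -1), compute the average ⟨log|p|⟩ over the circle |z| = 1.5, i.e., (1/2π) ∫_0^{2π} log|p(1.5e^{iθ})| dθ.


Zeros: -2, -1; r = 1.5.
Inside |z| < r: -1. Outside (|z| ≥ r): -2.
p(0) = 2, so log|p(0)| = log(2) = 0.6931.
Apply Jensen: I(r) = log|p(0)| + Σ_k log(r/|z_k|), summed over zeros inside |z| < r.
  log(r/|z_k|) for z_k = -1: log(1.5/1) = 0.4055
  Outside zeros (-2) contribute nothing to the Jensen sum.
Sum over inside zeros: 0.4055.
I(r) = log|p(0)| + (inside sum) = 0.6931 + 0.4055 = 1.0986.
Note: since some zeros are outside |z| ≤ r, the simplified n·log(r) form does NOT apply — only the inside zeros contribute.

I(r) ≈ 1.0986.


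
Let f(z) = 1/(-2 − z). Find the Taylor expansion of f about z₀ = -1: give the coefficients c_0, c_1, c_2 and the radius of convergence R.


Let w = z − z₀, so z = z₀ + w.
Then -2 − z = -2 − (z₀ + w) = (-2 − z₀) − w = -1 − w.
f(z) = 1/(-1 − w) = (1/(-1)) · 1/(1 − w/(-1)) = Σ_{n≥0} w^n / (-1)^(n+1).
So c_n = 1/(-1)^(n+1):
  c_0 = 1/(-1)^1 = -1.
  c_1 = 1/(-1)^2 = 1.
  c_2 = 1/(-1)^3 = -1.
The series is valid for |w/d| < 1, i.e. |z − z₀| < |d|.
Radius of convergence: R = |-2 − z₀| = |-1| = 1 (distance from z₀ to the singularity z = -2).

c_0 = -1, c_1 = 1, c_2 = -1; R = 1.


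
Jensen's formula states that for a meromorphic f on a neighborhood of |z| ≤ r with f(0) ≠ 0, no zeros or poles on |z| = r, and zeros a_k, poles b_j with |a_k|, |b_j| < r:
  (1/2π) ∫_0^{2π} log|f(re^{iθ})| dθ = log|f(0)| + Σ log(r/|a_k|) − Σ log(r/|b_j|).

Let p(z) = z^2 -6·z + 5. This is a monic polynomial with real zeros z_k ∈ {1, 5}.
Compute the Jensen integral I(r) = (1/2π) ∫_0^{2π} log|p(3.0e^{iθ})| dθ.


Zeros: 1, 5; r = 3.0.
Inside |z| < r: 1. Outside (|z| ≥ r): 5.
p(0) = 5, so log|p(0)| = log(5) = 1.6094.
Apply Jensen: I(r) = log|p(0)| + Σ_k log(r/|z_k|), summed over zeros inside |z| < r.
  log(r/|z_k|) for z_k = 1: log(3.0/1) = 1.0986
  Outside zeros (5) contribute nothing to the Jensen sum.
Sum over inside zeros: 1.0986.
I(r) = log|p(0)| + (inside sum) = 1.6094 + 1.0986 = 2.7081.
Note: since some zeros are outside |z| ≤ r, the simplified n·log(r) form does NOT apply — only the inside zeros contribute.

I(r) ≈ 2.7081.


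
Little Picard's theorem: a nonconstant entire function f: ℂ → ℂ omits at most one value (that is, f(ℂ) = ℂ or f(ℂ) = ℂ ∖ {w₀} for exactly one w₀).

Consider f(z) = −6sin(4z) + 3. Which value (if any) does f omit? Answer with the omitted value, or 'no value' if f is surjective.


Little Picard bounds the complement of f(ℂ) to at most one point.
sin is entire and surjective onto ℂ: for every w ∈ ℂ, sin(ζ) = w has a solution ζ ∈ ℂ (e.g., via the complex inverse arcsin). With ζ = 4z this gives z = ζ/(4). Then -6·sin(4z) takes every value in -6·ℂ = ℂ, and adding 3 is a bijection of ℂ. So f is surjective and omits no value. (Note: only on the real line is sin bounded by [−1, 1].)

Omitted value: no value.
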